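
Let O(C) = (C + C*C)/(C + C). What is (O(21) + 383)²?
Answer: 155236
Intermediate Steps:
O(C) = (C + C²)/(2*C) (O(C) = (C + C²)/((2*C)) = (C + C²)*(1/(2*C)) = (C + C²)/(2*C))
(O(21) + 383)² = ((½ + (½)*21) + 383)² = ((½ + 21/2) + 383)² = (11 + 383)² = 394² = 155236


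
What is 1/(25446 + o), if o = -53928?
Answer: -1/28482 ≈ -3.5110e-5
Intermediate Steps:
1/(25446 + o) = 1/(25446 - 53928) = 1/(-28482) = -1/28482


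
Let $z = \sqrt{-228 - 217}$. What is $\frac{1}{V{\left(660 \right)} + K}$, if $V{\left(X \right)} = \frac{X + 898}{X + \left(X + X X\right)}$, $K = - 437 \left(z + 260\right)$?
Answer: $- \frac{285394125211140}{32639937836122787539} + \frac{1097669746800 i \sqrt{445}}{32639937836122787539} \approx -8.7437 \cdot 10^{-6} + 7.0942 \cdot 10^{-7} i$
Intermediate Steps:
$z = i \sqrt{445}$ ($z = \sqrt{-445} = i \sqrt{445} \approx 21.095 i$)
$K = -113620 - 437 i \sqrt{445}$ ($K = - 437 \left(i \sqrt{445} + 260\right) = - 437 \left(260 + i \sqrt{445}\right) = -113620 - 437 i \sqrt{445} \approx -1.1362 \cdot 10^{5} - 9218.5 i$)
$V{\left(X \right)} = \frac{898 + X}{X^{2} + 2 X}$ ($V{\left(X \right)} = \frac{898 + X}{X + \left(X + X^{2}\right)} = \frac{898 + X}{X^{2} + 2 X}$)
$\frac{1}{V{\left(660 \right)} + K} = \frac{1}{\frac{898 + 660}{660 \left(2 + 660\right)} - \left(113620 + 437 i \sqrt{445}\right)} = \frac{1}{\frac{1}{660} \cdot \frac{1}{662} \cdot 1558 - \left(113620 + 437 i \sqrt{445}\right)} = \frac{1}{\frac{779}{218460} - \left(113620 + 437 i \sqrt{445}\right)} = \frac{1}{- \frac{24821424421}{218460} - 437 i \sqrt{445}}$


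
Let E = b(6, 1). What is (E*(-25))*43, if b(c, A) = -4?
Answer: 4300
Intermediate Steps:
E = -4
(E*(-25))*43 = -4*(-25)*43 = 100*43 = 4300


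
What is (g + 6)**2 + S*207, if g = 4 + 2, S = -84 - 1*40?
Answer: -25524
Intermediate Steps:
S = -124 (S = -84 - 40 = -124)
g = 6
(g + 6)**2 + S*207 = (6 + 6)**2 - 124*207 = 12**2 - 25668 = 144 - 25668 = -25524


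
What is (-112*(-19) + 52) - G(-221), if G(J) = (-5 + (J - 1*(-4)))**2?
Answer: -47104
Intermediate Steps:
G(J) = (-1 + J)**2 (G(J) = (-5 + (J + 4))**2 = (-5 + (4 + J))**2 = (-1 + J)**2)
(-112*(-19) + 52) - G(-221) = (-112*(-19) + 52) - (-1 - 221)**2 = (2128 + 52) - 1*(-222)**2 = 2180 - 1*49284 = 2180 - 49284 = -47104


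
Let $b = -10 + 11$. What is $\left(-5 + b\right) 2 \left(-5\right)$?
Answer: $40$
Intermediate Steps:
$b = 1$
$\left(-5 + b\right) 2 \left(-5\right) = \left(-5 + 1\right) 2 \left(-5\right) = \left(-4\right) 2 \left(-5\right) = \left(-8\right) \left(-5\right) = 40$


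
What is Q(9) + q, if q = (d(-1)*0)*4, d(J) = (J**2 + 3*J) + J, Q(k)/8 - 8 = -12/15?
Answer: 288/5 ≈ 57.600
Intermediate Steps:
Q(k) = 288/5 (Q(k) = 64 + 8*(-12/15) = 64 + 8*(-12*1/15) = 64 + 8*(-4/5) = 64 - 32/5 = 288/5)
d(J) = J**2 + 4*J
q = 0 (q = (-(4 - 1)*0)*4 = (-1*3*0)*4 = -3*0*4 = 0*4 = 0)
Q(9) + q = 288/5 + 0 = 288/5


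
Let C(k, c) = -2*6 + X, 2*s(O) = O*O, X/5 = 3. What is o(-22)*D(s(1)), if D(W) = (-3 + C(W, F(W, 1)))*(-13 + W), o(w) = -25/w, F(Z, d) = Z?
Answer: 0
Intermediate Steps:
X = 15 (X = 5*3 = 15)
s(O) = O²/2 (s(O) = (O*O)/2 = O²/2)
C(k, c) = 3 (C(k, c) = -2*6 + 15 = -12 + 15 = 3)
D(W) = 0 (D(W) = (-3 + 3)*(-13 + W) = 0*(-13 + W) = 0)
o(-22)*D(s(1)) = -25/(-22)*0 = -25*(-1/22)*0 = (25/22)*0 = 0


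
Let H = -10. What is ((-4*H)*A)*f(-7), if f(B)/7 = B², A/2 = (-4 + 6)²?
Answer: 109760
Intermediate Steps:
A = 8 (A = 2*(-4 + 6)² = 2*2² = 2*4 = 8)
f(B) = 7*B²
((-4*H)*A)*f(-7) = (-4*(-10)*8)*(7*(-7)²) = (40*8)*(7*49) = 320*343 = 109760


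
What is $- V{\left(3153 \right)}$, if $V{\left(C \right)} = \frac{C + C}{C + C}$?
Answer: $-1$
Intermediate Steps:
$V{\left(C \right)} = 1$ ($V{\left(C \right)} = \frac{2 C}{2 C} = 2 C \frac{1}{2 C} = 1$)
$- V{\left(3153 \right)} = \left(-1\right) 1 = -1$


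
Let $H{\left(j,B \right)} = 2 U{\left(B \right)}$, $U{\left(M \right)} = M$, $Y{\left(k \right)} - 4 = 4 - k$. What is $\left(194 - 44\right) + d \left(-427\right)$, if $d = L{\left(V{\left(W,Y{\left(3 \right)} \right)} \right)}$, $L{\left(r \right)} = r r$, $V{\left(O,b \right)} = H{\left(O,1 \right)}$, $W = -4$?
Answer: $-1558$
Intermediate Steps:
$Y{\left(k \right)} = 8 - k$ ($Y{\left(k \right)} = 4 - \left(-4 + k\right) = 8 - k$)
$H{\left(j,B \right)} = 2 B$
$V{\left(O,b \right)} = 2$ ($V{\left(O,b \right)} = 2 \cdot 1 = 2$)
$L{\left(r \right)} = r^{2}$
$d = 4$ ($d = 2^{2} = 4$)
$\left(194 - 44\right) + d \left(-427\right) = \left(194 - 44\right) + 4 \left(-427\right) = 150 - 1708 = -1558$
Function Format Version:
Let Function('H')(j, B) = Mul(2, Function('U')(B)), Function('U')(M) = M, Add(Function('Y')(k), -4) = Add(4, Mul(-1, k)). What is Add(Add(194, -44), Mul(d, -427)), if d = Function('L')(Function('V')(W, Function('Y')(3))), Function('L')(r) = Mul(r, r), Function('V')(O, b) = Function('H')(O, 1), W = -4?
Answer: -1558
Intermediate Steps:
Function('Y')(k) = Add(8, Mul(-1, k)) (Function('Y')(k) = Add(4, Add(4, Mul(-1, k))) = Add(8, Mul(-1, k)))
Function('H')(j, B) = Mul(2, B)
Function('V')(O, b) = 2 (Function('V')(O, b) = Mul(2, 1) = 2)
Function('L')(r) = Pow(r, 2)
d = 4 (d = Pow(2, 2) = 4)
Add(Add(194, -44), Mul(d, -427)) = Add(Add(194, -44), Mul(4, -427)) = Add(150, -1708) = -1558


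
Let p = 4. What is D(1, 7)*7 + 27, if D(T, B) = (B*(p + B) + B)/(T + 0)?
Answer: 615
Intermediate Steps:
D(T, B) = (B + B*(4 + B))/T (D(T, B) = (B*(4 + B) + B)/(T + 0) = (B + B*(4 + B))/T)
D(1, 7)*7 + 27 = (7*(5 + 7)/1)*7 + 27 = (7*1*12)*7 + 27 = 84*7 + 27 = 588 + 27 = 615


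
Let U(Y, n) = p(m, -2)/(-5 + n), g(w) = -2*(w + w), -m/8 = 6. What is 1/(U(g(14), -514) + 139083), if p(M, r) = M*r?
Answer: 173/24061327 ≈ 7.1900e-6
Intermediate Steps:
m = -48 (m = -8*6 = -48)
g(w) = -4*w
U(Y, n) = 96/(-5 + n) (U(Y, n) = (-48*(-2))/(-5 + n) = 96/(-5 + n))
1/(U(g(14), -514) + 139083) = 1/(96/(-5 - 514) + 139083) = 1/(96/(-519) + 139083) = 1/(96*(-1/519) + 139083) = 1/(-32/173 + 139083) = 1/(24061327/173) = 173/24061327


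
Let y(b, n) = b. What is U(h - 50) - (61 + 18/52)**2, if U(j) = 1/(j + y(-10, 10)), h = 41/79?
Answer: -11954426879/3176524 ≈ -3763.4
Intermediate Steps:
h = 41/79 (h = 41*(1/79) = 41/79 ≈ 0.51899)
U(j) = 1/(-10 + j) (U(j) = 1/(j - 10) = 1/(-10 + j))
U(h - 50) - (61 + 18/52)**2 = 1/(-10 + (41/79 - 50)) - (61 + 18/52)**2 = 1/(-10 - 3909/79) - (61 + 18*(1/52))**2 = 1/(-4699/79) - (61 + 9/26)**2 = -79/4699 - (1595/26)**2 = -79/4699 - 1*2544025/676 = -79/4699 - 2544025/676 = -11954426879/3176524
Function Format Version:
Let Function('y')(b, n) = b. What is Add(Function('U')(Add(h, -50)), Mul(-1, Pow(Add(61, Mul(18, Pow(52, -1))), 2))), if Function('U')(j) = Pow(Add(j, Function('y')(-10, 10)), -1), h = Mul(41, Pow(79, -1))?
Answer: Rational(-11954426879, 3176524) ≈ -3763.4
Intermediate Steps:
h = Rational(41, 79) (h = Mul(41, Rational(1, 79)) = Rational(41, 79) ≈ 0.51899)
Function('U')(j) = Pow(Add(-10, j), -1) (Function('U')(j) = Pow(Add(j, -10), -1) = Pow(Add(-10, j), -1))
Add(Function('U')(Add(h, -50)), Mul(-1, Pow(Add(61, Mul(18, Pow(52, -1))), 2))) = Add(Pow(Add(-10, Add(Rational(41, 79), -50)), -1), Mul(-1, Pow(Add(61, Mul(18, Pow(52, -1))), 2))) = Add(Pow(Add(-10, Rational(-3909, 79)), -1), Mul(-1, Pow(Add(61, Mul(18, Rational(1, 52))), 2))) = Add(Pow(Rational(-4699, 79), -1), Mul(-1, Pow(Add(61, Rational(9, 26)), 2))) = Add(Rational(-79, 4699), Mul(-1, Pow(Rational(1595, 26), 2))) = Add(Rational(-79, 4699), Mul(-1, Rational(2544025, 676))) = Add(Rational(-79, 4699), Rational(-2544025, 676)) = Rational(-11954426879, 3176524)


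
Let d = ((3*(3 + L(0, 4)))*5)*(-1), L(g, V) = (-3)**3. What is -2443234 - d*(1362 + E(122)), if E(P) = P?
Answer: -2977474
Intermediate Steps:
L(g, V) = -27
d = 360 (d = ((3*(3 - 27))*5)*(-1) = ((3*(-24))*5)*(-1) = -72*5*(-1) = -360*(-1) = 360)
-2443234 - d*(1362 + E(122)) = -2443234 - 360*(1362 + 122) = -2443234 - 360*1484 = -2443234 - 1*534240 = -2443234 - 534240 = -2977474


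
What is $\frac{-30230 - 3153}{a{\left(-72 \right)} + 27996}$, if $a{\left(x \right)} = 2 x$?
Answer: $- \frac{33383}{27852} \approx -1.1986$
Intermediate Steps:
$\frac{-30230 - 3153}{a{\left(-72 \right)} + 27996} = \frac{-30230 - 3153}{2 \left(-72\right) + 27996} = - \frac{33383}{-144 + 27996} = - \frac{33383}{27852}$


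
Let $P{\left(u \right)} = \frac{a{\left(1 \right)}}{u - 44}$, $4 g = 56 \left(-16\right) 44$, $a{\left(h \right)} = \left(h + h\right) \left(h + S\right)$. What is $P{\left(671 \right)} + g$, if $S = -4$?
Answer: $- \frac{2059906}{209} \approx -9856.0$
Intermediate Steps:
$a{\left(h \right)} = 2 h \left(-4 + h\right)$ ($a{\left(h \right)} = \left(h + h\right) \left(h - 4\right) = 2 h \left(-4 + h\right)$)
$g = -9856$ ($g = \frac{56 \left(-16\right) 44}{4} = \frac{\left(-896\right) 44}{4} = \frac{1}{4} \left(-39424\right) = -9856$)
$P{\left(u \right)} = - \frac{6}{-44 + u}$ ($P{\left(u \right)} = \frac{2 \cdot 1 \left(-4 + 1\right)}{u - 44} = \frac{2 \cdot 1 \left(-3\right)}{-44 + u} = \frac{1}{-44 + u} \left(-6\right) = - \frac{6}{-44 + u}$)
$P{\left(671 \right)} + g = - \frac{6}{-44 + 671} - 9856 = - \frac{6}{627} - 9856 = \left(-6\right) \frac{1}{627} - 9856 = - \frac{2}{209} - 9856 = - \frac{2059906}{209}$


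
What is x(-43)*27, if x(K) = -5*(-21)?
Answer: 2835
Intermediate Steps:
x(K) = 105
x(-43)*27 = 105*27 = 2835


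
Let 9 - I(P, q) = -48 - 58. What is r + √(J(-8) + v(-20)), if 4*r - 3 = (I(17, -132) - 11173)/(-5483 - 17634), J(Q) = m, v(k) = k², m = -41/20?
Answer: 80409/92468 + √39795/10 ≈ 20.818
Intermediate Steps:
m = -41/20 (m = -41*1/20 = -41/20 ≈ -2.0500)
J(Q) = -41/20
I(P, q) = 115 (I(P, q) = 9 - (-48 - 58) = 9 - 1*(-106) = 9 + 106 = 115)
r = 80409/92468 (r = ¾ + ((115 - 11173)/(-5483 - 17634))/4 = ¾ + (-11058/(-23117))/4 = ¾ + (-11058*(-1/23117))/4 = ¾ + (¼)*(11058/23117) = ¾ + 5529/46234 = 80409/92468 ≈ 0.86959)
r + √(J(-8) + v(-20)) = 80409/92468 + √(-41/20 + (-20)²) = 80409/92468 + √(-41/20 + 400) = 80409/92468 + √(7959/20) = 80409/92468 + √39795/10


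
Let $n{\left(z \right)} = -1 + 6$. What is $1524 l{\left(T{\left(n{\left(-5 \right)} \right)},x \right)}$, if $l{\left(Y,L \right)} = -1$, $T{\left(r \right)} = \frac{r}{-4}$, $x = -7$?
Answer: $-1524$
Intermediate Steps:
$n{\left(z \right)} = 5$
$T{\left(r \right)} = - \frac{r}{4}$ ($T{\left(r \right)} = r \left(- \frac{1}{4}\right) = - \frac{r}{4}$)
$1524 l{\left(T{\left(n{\left(-5 \right)} \right)},x \right)} = 1524 \left(-1\right) = -1524$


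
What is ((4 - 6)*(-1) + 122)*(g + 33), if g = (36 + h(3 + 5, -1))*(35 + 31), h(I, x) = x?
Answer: 290532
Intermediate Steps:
g = 2310 (g = (36 - 1)*(35 + 31) = 35*66 = 2310)
((4 - 6)*(-1) + 122)*(g + 33) = ((4 - 6)*(-1) + 122)*(2310 + 33) = (-2*(-1) + 122)*2343 = (2 + 122)*2343 = 124*2343 = 290532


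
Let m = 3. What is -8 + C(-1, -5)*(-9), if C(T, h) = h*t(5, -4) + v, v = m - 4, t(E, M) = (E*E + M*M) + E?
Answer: 2071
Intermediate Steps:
t(E, M) = E + E² + M² (t(E, M) = (E² + M²) + E = E + E² + M²)
v = -1 (v = 3 - 4 = -1)
C(T, h) = -1 + 46*h (C(T, h) = h*(5 + 5² + (-4)²) - 1 = h*(5 + 25 + 16) - 1 = h*46 - 1 = 46*h - 1 = -1 + 46*h)
-8 + C(-1, -5)*(-9) = -8 + (-1 + 46*(-5))*(-9) = -8 + (-1 - 230)*(-9) = -8 - 231*(-9) = -8 + 2079 = 2071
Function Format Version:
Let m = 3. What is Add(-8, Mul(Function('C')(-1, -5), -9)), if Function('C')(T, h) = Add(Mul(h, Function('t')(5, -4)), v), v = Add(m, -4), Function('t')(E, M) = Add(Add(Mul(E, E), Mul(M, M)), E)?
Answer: 2071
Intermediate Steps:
Function('t')(E, M) = Add(E, Pow(E, 2), Pow(M, 2)) (Function('t')(E, M) = Add(Add(Pow(E, 2), Pow(M, 2)), E) = Add(E, Pow(E, 2), Pow(M, 2)))
v = -1 (v = Add(3, -4) = -1)
Function('C')(T, h) = Add(-1, Mul(46, h)) (Function('C')(T, h) = Add(Mul(h, Add(5, Pow(5, 2), Pow(-4, 2))), -1) = Add(Mul(h, Add(5, 25, 16)), -1) = Add(Mul(h, 46), -1) = Add(Mul(46, h), -1) = Add(-1, Mul(46, h)))
Add(-8, Mul(Function('C')(-1, -5), -9)) = Add(-8, Mul(Add(-1, Mul(46, -5)), -9)) = Add(-8, Mul(Add(-1, -230), -9)) = Add(-8, Mul(-231, -9)) = Add(-8, 2079) = 2071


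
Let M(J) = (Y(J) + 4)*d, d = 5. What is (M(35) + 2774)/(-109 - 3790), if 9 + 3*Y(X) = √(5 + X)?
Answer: -397/557 - 10*√10/11697 ≈ -0.71545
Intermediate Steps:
Y(X) = -3 + √(5 + X)/3
M(J) = 5 + 5*√(5 + J)/3 (M(J) = ((-3 + √(5 + J)/3) + 4)*5 = (1 + √(5 + J)/3)*5 = 5 + 5*√(5 + J)/3)
(M(35) + 2774)/(-109 - 3790) = ((5 + 5*√(5 + 35)/3) + 2774)/(-109 - 3790) = ((5 + 5*√40/3) + 2774)/(-3899) = ((5 + 5*(2*√10)/3) + 2774)*(-1/3899) = ((5 + 10*√10/3) + 2774)*(-1/3899) = (2779 + 10*√10/3)*(-1/3899) = -397/557 - 10*√10/11697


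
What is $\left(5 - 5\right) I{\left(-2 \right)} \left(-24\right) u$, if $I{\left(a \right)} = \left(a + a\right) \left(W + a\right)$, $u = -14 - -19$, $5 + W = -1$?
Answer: $0$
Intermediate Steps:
$W = -6$ ($W = -5 - 1 = -6$)
$u = 5$ ($u = -14 + 19 = 5$)
$I{\left(a \right)} = 2 a \left(-6 + a\right)$ ($I{\left(a \right)} = \left(a + a\right) \left(-6 + a\right) = 2 a \left(-6 + a\right)$)
$\left(5 - 5\right) I{\left(-2 \right)} \left(-24\right) u = \left(5 - 5\right) 2 \left(-2\right) \left(-6 - 2\right) \left(-24\right) 5 = 0 \cdot 2 \left(-2\right) \left(-8\right) \left(-24\right) 5 = 0 \cdot 32 \left(-24\right) 5 = 0 \left(-24\right) 5 = 0 \cdot 5 = 0$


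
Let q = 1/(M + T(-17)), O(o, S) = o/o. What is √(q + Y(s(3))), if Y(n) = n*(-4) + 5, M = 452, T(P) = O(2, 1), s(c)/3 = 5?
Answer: I*√11286042/453 ≈ 7.416*I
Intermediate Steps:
O(o, S) = 1
s(c) = 15 (s(c) = 3*5 = 15)
T(P) = 1
Y(n) = 5 - 4*n (Y(n) = -4*n + 5 = 5 - 4*n)
q = 1/453 (q = 1/(452 + 1) = 1/453 ≈ 0.0022075)
√(q + Y(s(3))) = √(1/453 + (5 - 4*15)) = √(1/453 + (5 - 60)) = √(1/453 - 55) = √(-24914/453) = I*√11286042/453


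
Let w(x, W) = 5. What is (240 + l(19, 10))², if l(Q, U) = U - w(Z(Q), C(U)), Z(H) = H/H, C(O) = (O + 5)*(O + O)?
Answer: 60025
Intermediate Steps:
C(O) = 2*O*(5 + O) (C(O) = (5 + O)*(2*O) = 2*O*(5 + O))
Z(H) = 1
l(Q, U) = -5 + U (l(Q, U) = U - 1*5 = U - 5 = -5 + U)
(240 + l(19, 10))² = (240 + (-5 + 10))² = (240 + 5)² = 245² = 60025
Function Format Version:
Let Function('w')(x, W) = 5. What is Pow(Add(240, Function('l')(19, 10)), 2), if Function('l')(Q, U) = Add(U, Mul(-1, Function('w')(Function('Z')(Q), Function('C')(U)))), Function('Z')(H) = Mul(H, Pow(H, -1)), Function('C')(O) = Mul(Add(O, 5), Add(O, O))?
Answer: 60025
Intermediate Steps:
Function('C')(O) = Mul(2, O, Add(5, O)) (Function('C')(O) = Mul(Add(5, O), Mul(2, O)) = Mul(2, O, Add(5, O)))
Function('Z')(H) = 1
Function('l')(Q, U) = Add(-5, U) (Function('l')(Q, U) = Add(U, Mul(-1, 5)) = Add(U, -5) = Add(-5, U))
Pow(Add(240, Function('l')(19, 10)), 2) = Pow(Add(240, Add(-5, 10)), 2) = Pow(Add(240, 5), 2) = Pow(245, 2) = 60025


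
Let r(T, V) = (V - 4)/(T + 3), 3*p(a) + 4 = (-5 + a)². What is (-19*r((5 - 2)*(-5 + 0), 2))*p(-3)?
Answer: -190/3 ≈ -63.333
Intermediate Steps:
p(a) = -4/3 + (-5 + a)²/3
r(T, V) = (-4 + V)/(3 + T)
(-19*r((5 - 2)*(-5 + 0), 2))*p(-3) = (-19*(-4 + 2)/(3 + (5 - 2)*(-5 + 0)))*(-4/3 + (-5 - 3)²/3) = (-19*(-2)/(3 + 3*(-5)))*(-4/3 + (⅓)*(-8)²) = (-19*(-2)/(3 - 15))*(-4/3 + (⅓)*64) = (-19*(-2)/(-12))*(-4/3 + 64/3) = -(-19)*(-2)/12*20 = -19*⅙*20 = -19/6*20 = -190/3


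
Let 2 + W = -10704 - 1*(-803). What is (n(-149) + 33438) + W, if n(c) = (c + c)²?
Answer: 112339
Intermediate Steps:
W = -9903 (W = -2 + (-10704 - 1*(-803)) = -2 + (-10704 + 803) = -2 - 9901 = -9903)
n(c) = 4*c² (n(c) = (2*c)² = 4*c²)
(n(-149) + 33438) + W = (4*(-149)² + 33438) - 9903 = (4*22201 + 33438) - 9903 = (88804 + 33438) - 9903 = 122242 - 9903 = 112339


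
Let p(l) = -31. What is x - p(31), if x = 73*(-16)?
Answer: -1137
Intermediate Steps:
x = -1168
x - p(31) = -1168 - 1*(-31) = -1168 + 31 = -1137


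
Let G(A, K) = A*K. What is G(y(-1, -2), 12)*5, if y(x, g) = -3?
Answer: -180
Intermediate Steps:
G(y(-1, -2), 12)*5 = -3*12*5 = -36*5 = -180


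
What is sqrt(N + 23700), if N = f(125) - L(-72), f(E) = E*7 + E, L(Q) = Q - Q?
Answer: 10*sqrt(247) ≈ 157.16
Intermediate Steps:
L(Q) = 0
f(E) = 8*E (f(E) = 7*E + E = 8*E)
N = 1000 (N = 8*125 - 1*0 = 1000 + 0 = 1000)
sqrt(N + 23700) = sqrt(1000 + 23700) = sqrt(24700) = 10*sqrt(247)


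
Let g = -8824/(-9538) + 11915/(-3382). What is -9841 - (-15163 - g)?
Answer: 4515544675/848882 ≈ 5319.4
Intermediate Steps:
g = -2205329/848882 (g = -8824*(-1/9538) + 11915*(-1/3382) = 4412/4769 - 11915/3382 = -2205329/848882 ≈ -2.5979)
-9841 - (-15163 - g) = -9841 - (-15163 - 1*(-2205329/848882)) = -9841 - (-15163 + 2205329/848882) = -9841 - 1*(-12869392437/848882) = -9841 + 12869392437/848882 = 4515544675/848882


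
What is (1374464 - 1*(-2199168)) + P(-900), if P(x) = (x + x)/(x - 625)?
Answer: 217991624/61 ≈ 3.5736e+6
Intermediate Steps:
P(x) = 2*x/(-625 + x) (P(x) = (2*x)/(-625 + x) = 2*x/(-625 + x))
(1374464 - 1*(-2199168)) + P(-900) = (1374464 - 1*(-2199168)) + 2*(-900)/(-625 - 900) = (1374464 + 2199168) + 2*(-900)/(-1525) = 3573632 + 2*(-900)*(-1/1525) = 3573632 + 72/61 = 217991624/61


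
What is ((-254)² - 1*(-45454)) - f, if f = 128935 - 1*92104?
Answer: 73139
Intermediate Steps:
f = 36831 (f = 128935 - 92104 = 36831)
((-254)² - 1*(-45454)) - f = ((-254)² - 1*(-45454)) - 1*36831 = (64516 + 45454) - 36831 = 109970 - 36831 = 73139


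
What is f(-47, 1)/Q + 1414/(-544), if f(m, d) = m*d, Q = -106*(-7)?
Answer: -268689/100912 ≈ -2.6626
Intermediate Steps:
Q = 742
f(m, d) = d*m
f(-47, 1)/Q + 1414/(-544) = (1*(-47))/742 + 1414/(-544) = -47*1/742 + 1414*(-1/544) = -47/742 - 707/272 = -268689/100912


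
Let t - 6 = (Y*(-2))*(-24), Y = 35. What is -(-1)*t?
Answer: 1686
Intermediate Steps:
t = 1686 (t = 6 + (35*(-2))*(-24) = 6 - 70*(-24) = 6 + 1680 = 1686)
-(-1)*t = -(-1)*1686 = -1*(-1686) = 1686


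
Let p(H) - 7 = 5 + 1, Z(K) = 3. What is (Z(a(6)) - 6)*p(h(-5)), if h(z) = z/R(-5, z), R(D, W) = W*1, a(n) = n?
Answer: -39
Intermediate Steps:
R(D, W) = W
h(z) = 1 (h(z) = z/z = 1)
p(H) = 13 (p(H) = 7 + (5 + 1) = 7 + 6 = 13)
(Z(a(6)) - 6)*p(h(-5)) = (3 - 6)*13 = -3*13 = -39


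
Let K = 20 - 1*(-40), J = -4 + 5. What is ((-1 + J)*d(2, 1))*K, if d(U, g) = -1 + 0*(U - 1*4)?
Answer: 0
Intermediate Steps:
J = 1
d(U, g) = -1 (d(U, g) = -1 + 0*(U - 4) = -1 + 0*(-4 + U) = -1 + 0 = -1)
K = 60 (K = 20 + 40 = 60)
((-1 + J)*d(2, 1))*K = ((-1 + 1)*(-1))*60 = (0*(-1))*60 = 0*60 = 0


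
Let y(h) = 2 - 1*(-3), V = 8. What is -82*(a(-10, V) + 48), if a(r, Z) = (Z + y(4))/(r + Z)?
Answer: -3403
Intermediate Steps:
y(h) = 5 (y(h) = 2 + 3 = 5)
a(r, Z) = (5 + Z)/(Z + r) (a(r, Z) = (Z + 5)/(r + Z) = (5 + Z)/(Z + r))
-82*(a(-10, V) + 48) = -82*((5 + 8)/(8 - 10) + 48) = -82*(13/(-2) + 48) = -82*(-1/2*13 + 48) = -82*(-13/2 + 48) = -82*83/2 = -3403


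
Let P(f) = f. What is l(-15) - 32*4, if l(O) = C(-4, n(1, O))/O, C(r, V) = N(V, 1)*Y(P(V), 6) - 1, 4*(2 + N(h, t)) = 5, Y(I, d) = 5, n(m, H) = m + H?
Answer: -7661/60 ≈ -127.68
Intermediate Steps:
n(m, H) = H + m
N(h, t) = -3/4 (N(h, t) = -2 + (1/4)*5 = -2 + 5/4 = -3/4)
C(r, V) = -19/4 (C(r, V) = -3/4*5 - 1 = -15/4 - 1 = -19/4)
l(O) = -19/(4*O)
l(-15) - 32*4 = -19/4/(-15) - 32*4 = -19/4*(-1/15) - 1*128 = 19/60 - 128 = -7661/60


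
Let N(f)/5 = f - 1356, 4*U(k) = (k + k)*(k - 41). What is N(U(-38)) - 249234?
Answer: -248509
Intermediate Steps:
U(k) = k*(-41 + k)/2 (U(k) = ((k + k)*(k - 41))/4 = ((2*k)*(-41 + k))/4 = (2*k*(-41 + k))/4 = k*(-41 + k)/2)
N(f) = -6780 + 5*f (N(f) = 5*(f - 1356) = 5*(-1356 + f) = -6780 + 5*f)
N(U(-38)) - 249234 = (-6780 + 5*((½)*(-38)*(-41 - 38))) - 249234 = (-6780 + 5*((½)*(-38)*(-79))) - 249234 = (-6780 + 5*1501) - 249234 = (-6780 + 7505) - 249234 = 725 - 249234 = -248509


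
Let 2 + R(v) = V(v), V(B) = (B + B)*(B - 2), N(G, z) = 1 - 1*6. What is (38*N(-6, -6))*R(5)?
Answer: -5320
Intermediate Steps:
N(G, z) = -5 (N(G, z) = 1 - 6 = -5)
V(B) = 2*B*(-2 + B) (V(B) = (2*B)*(-2 + B) = 2*B*(-2 + B))
R(v) = -2 + 2*v*(-2 + v)
(38*N(-6, -6))*R(5) = (38*(-5))*(-2 + 2*5*(-2 + 5)) = -190*(-2 + 2*5*3) = -190*(-2 + 30) = -190*28 = -5320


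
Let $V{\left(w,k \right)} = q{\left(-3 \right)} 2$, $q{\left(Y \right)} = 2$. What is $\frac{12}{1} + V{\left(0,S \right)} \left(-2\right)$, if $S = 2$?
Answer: $4$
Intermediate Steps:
$V{\left(w,k \right)} = 4$ ($V{\left(w,k \right)} = 2 \cdot 2 = 4$)
$\frac{12}{1} + V{\left(0,S \right)} \left(-2\right) = \frac{12}{1} + 4 \left(-2\right) = 12 \cdot 1 - 8 = 12 - 8 = 4$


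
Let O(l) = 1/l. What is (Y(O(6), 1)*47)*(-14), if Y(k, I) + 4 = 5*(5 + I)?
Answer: -17108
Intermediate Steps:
Y(k, I) = 21 + 5*I (Y(k, I) = -4 + 5*(5 + I) = -4 + (25 + 5*I) = 21 + 5*I)
(Y(O(6), 1)*47)*(-14) = ((21 + 5*1)*47)*(-14) = ((21 + 5)*47)*(-14) = (26*47)*(-14) = 1222*(-14) = -17108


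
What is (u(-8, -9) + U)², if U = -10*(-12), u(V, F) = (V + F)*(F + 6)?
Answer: 29241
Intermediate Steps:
u(V, F) = (6 + F)*(F + V) (u(V, F) = (F + V)*(6 + F) = (6 + F)*(F + V))
U = 120
(u(-8, -9) + U)² = (((-9)² + 6*(-9) + 6*(-8) - 9*(-8)) + 120)² = ((81 - 54 - 48 + 72) + 120)² = (51 + 120)² = 171² = 29241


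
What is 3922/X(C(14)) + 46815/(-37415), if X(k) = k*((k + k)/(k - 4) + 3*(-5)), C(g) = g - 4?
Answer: -6523002/187075 ≈ -34.868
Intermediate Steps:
C(g) = -4 + g
X(k) = k*(-15 + 2*k/(-4 + k)) (X(k) = k*((2*k)/(-4 + k) - 15) = k*(2*k/(-4 + k) - 15) = k*(-15 + 2*k/(-4 + k)))
3922/X(C(14)) + 46815/(-37415) = 3922/(((-4 + 14)*(60 - 13*(-4 + 14))/(-4 + (-4 + 14)))) + 46815/(-37415) = 3922/((10*(60 - 13*10)/(-4 + 10))) + 46815*(-1/37415) = 3922/((10*(60 - 130)/6)) - 9363/7483 = 3922/((10*(⅙)*(-70))) - 9363/7483 = 3922/(-350/3) - 9363/7483 = 3922*(-3/350) - 9363/7483 = -5883/175 - 9363/7483 = -6523002/187075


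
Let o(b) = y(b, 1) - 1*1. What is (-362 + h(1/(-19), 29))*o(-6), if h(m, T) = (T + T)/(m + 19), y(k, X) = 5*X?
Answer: -64609/45 ≈ -1435.8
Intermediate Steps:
h(m, T) = 2*T/(19 + m) (h(m, T) = (2*T)/(19 + m) = 2*T/(19 + m))
o(b) = 4 (o(b) = 5*1 - 1*1 = 5 - 1 = 4)
(-362 + h(1/(-19), 29))*o(-6) = (-362 + 2*29/(19 + 1/(-19)))*4 = (-362 + 2*29/(19 - 1/19))*4 = (-362 + 2*29/(360/19))*4 = (-362 + 2*29*(19/360))*4 = (-362 + 551/180)*4 = -64609/180*4 = -64609/45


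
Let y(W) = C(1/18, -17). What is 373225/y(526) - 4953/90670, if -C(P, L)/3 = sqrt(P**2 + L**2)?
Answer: -4953/90670 - 2239350*sqrt(93637)/93637 ≈ -7318.2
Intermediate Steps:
C(P, L) = -3*sqrt(L**2 + P**2) (C(P, L) = -3*sqrt(P**2 + L**2) = -3*sqrt(L**2 + P**2))
y(W) = -sqrt(93637)/6 (y(W) = -3*sqrt((-17)**2 + (1/18)**2) = -3*sqrt(289 + (1/18)**2) = -3*sqrt(289 + 1/324) = -sqrt(93637)/6)
373225/y(526) - 4953/90670 = 373225/((-sqrt(93637)/6)) - 4953/90670 = 373225*(-6*sqrt(93637)/93637) - 4953*1/90670 = -2239350*sqrt(93637)/93637 - 4953/90670 = -4953/90670 - 2239350*sqrt(93637)/93637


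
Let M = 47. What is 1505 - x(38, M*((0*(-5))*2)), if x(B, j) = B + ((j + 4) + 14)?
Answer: 1449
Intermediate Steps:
x(B, j) = 18 + B + j (x(B, j) = B + ((4 + j) + 14) = B + (18 + j) = 18 + B + j)
1505 - x(38, M*((0*(-5))*2)) = 1505 - (18 + 38 + 47*((0*(-5))*2)) = 1505 - (18 + 38 + 47*(0*2)) = 1505 - (18 + 38 + 47*0) = 1505 - (18 + 38 + 0) = 1505 - 1*56 = 1505 - 56 = 1449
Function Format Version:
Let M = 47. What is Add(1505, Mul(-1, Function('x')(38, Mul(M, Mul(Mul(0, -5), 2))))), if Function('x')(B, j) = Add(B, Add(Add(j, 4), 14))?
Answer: 1449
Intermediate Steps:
Function('x')(B, j) = Add(18, B, j) (Function('x')(B, j) = Add(B, Add(Add(4, j), 14)) = Add(B, Add(18, j)) = Add(18, B, j))
Add(1505, Mul(-1, Function('x')(38, Mul(M, Mul(Mul(0, -5), 2))))) = Add(1505, Mul(-1, Add(18, 38, Mul(47, Mul(Mul(0, -5), 2))))) = Add(1505, Mul(-1, Add(18, 38, Mul(47, Mul(0, 2))))) = Add(1505, Mul(-1, Add(18, 38, Mul(47, 0)))) = Add(1505, Mul(-1, Add(18, 38, 0))) = Add(1505, Mul(-1, 56)) = Add(1505, -56) = 1449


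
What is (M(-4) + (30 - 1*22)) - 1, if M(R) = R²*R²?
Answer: 263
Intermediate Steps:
M(R) = R⁴
(M(-4) + (30 - 1*22)) - 1 = ((-4)⁴ + (30 - 1*22)) - 1 = (256 + (30 - 22)) - 1 = (256 + 8) - 1 = 264 - 1 = 263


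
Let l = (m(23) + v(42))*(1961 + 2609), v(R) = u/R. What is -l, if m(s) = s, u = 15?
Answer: -747195/7 ≈ -1.0674e+5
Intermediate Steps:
v(R) = 15/R
l = 747195/7 (l = (23 + 15/42)*(1961 + 2609) = (23 + 15*(1/42))*4570 = (23 + 5/14)*4570 = (327/14)*4570 = 747195/7 ≈ 1.0674e+5)
-l = -1*747195/7 = -747195/7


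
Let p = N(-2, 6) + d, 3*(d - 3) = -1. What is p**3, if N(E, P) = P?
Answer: 17576/27 ≈ 650.96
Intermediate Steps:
d = 8/3 (d = 3 + (1/3)*(-1) = 3 - 1/3 = 8/3 ≈ 2.6667)
p = 26/3 (p = 6 + 8/3 = 26/3 ≈ 8.6667)
p**3 = (26/3)**3 = 17576/27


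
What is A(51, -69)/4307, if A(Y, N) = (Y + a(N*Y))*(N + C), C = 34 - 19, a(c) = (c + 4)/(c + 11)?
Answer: -4925421/7554478 ≈ -0.65199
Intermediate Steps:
a(c) = (4 + c)/(11 + c)
C = 15
A(Y, N) = (15 + N)*(Y + (4 + N*Y)/(11 + N*Y)) (A(Y, N) = (Y + (4 + N*Y)/(11 + N*Y))*(N + 15) = (Y + (4 + N*Y)/(11 + N*Y))*(15 + N) = (15 + N)*(Y + (4 + N*Y)/(11 + N*Y)))
A(51, -69)/4307 = ((60 - 69*(4 - 69*51) + 15*(-69)*51 + 51*(11 - 69*51)*(15 - 69))/(11 - 69*51))/4307 = ((60 - 69*(4 - 3519) - 52785 + 51*(11 - 3519)*(-54))/(11 - 3519))*(1/4307) = ((60 - 69*(-3515) - 52785 + 51*(-3508)*(-54))/(-3508))*(1/4307) = -(60 + 242535 - 52785 + 9661032)/3508*(1/4307) = -1/3508*9850842*(1/4307) = -4925421/1754*1/4307 = -4925421/7554478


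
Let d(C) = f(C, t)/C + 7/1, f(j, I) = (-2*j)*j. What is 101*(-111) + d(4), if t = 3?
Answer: -11212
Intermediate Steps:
f(j, I) = -2*j²
d(C) = 7 - 2*C (d(C) = (-2*C²)/C + 7/1 = -2*C + 7*1 = -2*C + 7 = 7 - 2*C)
101*(-111) + d(4) = 101*(-111) + (7 - 2*4) = -11211 + (7 - 8) = -11211 - 1 = -11212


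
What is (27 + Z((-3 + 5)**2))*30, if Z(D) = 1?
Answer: 840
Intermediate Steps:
(27 + Z((-3 + 5)**2))*30 = (27 + 1)*30 = 28*30 = 840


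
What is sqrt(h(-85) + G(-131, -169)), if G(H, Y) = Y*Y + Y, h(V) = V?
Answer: sqrt(28307) ≈ 168.25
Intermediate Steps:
G(H, Y) = Y + Y**2 (G(H, Y) = Y**2 + Y = Y + Y**2)
sqrt(h(-85) + G(-131, -169)) = sqrt(-85 - 169*(1 - 169)) = sqrt(-85 - 169*(-168)) = sqrt(-85 + 28392) = sqrt(28307)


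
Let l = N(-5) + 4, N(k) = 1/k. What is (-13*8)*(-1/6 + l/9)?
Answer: -1196/45 ≈ -26.578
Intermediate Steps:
l = 19/5 (l = 1/(-5) + 4 = -1/5 + 4 = 19/5 ≈ 3.8000)
(-13*8)*(-1/6 + l/9) = (-13*8)*(-1/6 + (19/5)/9) = -104*(-1*1/6 + (19/5)*(1/9)) = -104*(-1/6 + 19/45) = -104*23/90 = -1196/45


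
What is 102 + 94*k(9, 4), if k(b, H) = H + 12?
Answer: 1606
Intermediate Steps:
k(b, H) = 12 + H
102 + 94*k(9, 4) = 102 + 94*(12 + 4) = 102 + 94*16 = 102 + 1504 = 1606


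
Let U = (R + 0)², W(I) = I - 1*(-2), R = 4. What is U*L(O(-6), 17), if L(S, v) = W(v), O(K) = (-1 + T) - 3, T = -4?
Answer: 304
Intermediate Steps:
O(K) = -8 (O(K) = (-1 - 4) - 3 = -5 - 3 = -8)
W(I) = 2 + I (W(I) = I + 2 = 2 + I)
L(S, v) = 2 + v
U = 16 (U = (4 + 0)² = 4² = 16)
U*L(O(-6), 17) = 16*(2 + 17) = 16*19 = 304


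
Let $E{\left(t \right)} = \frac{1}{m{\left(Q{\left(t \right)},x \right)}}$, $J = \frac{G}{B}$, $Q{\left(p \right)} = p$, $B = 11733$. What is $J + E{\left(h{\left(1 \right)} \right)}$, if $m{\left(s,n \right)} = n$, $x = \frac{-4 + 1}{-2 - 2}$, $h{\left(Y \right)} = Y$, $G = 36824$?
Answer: $\frac{52468}{11733} \approx 4.4718$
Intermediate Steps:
$x = \frac{3}{4}$ ($x = - \frac{3}{-4} = \left(-3\right) \left(- \frac{1}{4}\right) = \frac{3}{4} \approx 0.75$)
$J = \frac{36824}{11733} \approx 3.1385$
$E{\left(t \right)} = \frac{4}{3}$ ($E{\left(t \right)} = \frac{1}{\frac{3}{4}} = \frac{4}{3}$)
$J + E{\left(h{\left(1 \right)} \right)} = \frac{36824}{11733} + \frac{4}{3} = \frac{52468}{11733}$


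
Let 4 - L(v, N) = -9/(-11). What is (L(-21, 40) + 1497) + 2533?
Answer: 44365/11 ≈ 4033.2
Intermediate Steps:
L(v, N) = 35/11 (L(v, N) = 4 - (-9)/(-11) = 4 - (-9)*(-1)/11 = 4 - 1*9/11 = 4 - 9/11 = 35/11)
(L(-21, 40) + 1497) + 2533 = (35/11 + 1497) + 2533 = 16502/11 + 2533 = 44365/11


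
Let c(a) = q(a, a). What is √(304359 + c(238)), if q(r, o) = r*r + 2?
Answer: √361005 ≈ 600.84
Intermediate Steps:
q(r, o) = 2 + r² (q(r, o) = r² + 2 = 2 + r²)
c(a) = 2 + a²
√(304359 + c(238)) = √(304359 + (2 + 238²)) = √(304359 + (2 + 56644)) = √(304359 + 56646) = √361005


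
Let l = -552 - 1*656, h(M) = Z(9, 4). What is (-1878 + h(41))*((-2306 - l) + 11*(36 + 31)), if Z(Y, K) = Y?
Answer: 674709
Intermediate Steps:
h(M) = 9
l = -1208 (l = -552 - 656 = -1208)
(-1878 + h(41))*((-2306 - l) + 11*(36 + 31)) = (-1878 + 9)*((-2306 - 1*(-1208)) + 11*(36 + 31)) = -1869*((-2306 + 1208) + 11*67) = -1869*(-1098 + 737) = -1869*(-361) = 674709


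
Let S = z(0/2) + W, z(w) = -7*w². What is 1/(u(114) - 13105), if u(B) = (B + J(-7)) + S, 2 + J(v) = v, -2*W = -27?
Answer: -2/25973 ≈ -7.7003e-5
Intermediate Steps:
W = 27/2 (W = -½*(-27) = 27/2 ≈ 13.500)
J(v) = -2 + v
S = 27/2 (S = -7*(0/2)² + 27/2 = -7*(0*(½))² + 27/2 = -7*0² + 27/2 = -7*0 + 27/2 = 0 + 27/2 = 27/2 ≈ 13.500)
u(B) = 9/2 + B (u(B) = (B + (-2 - 7)) + 27/2 = (B - 9) + 27/2 = (-9 + B) + 27/2 = 9/2 + B)
1/(u(114) - 13105) = 1/((9/2 + 114) - 13105) = 1/(237/2 - 13105) = 1/(-25973/2) = -2/25973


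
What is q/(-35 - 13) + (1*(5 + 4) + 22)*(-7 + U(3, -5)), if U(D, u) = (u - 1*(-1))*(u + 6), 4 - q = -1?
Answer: -16373/48 ≈ -341.10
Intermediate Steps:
q = 5 (q = 4 - 1*(-1) = 4 + 1 = 5)
U(D, u) = (1 + u)*(6 + u) (U(D, u) = (u + 1)*(6 + u) = (1 + u)*(6 + u))
q/(-35 - 13) + (1*(5 + 4) + 22)*(-7 + U(3, -5)) = 5/(-35 - 13) + (1*(5 + 4) + 22)*(-7 + (6 + (-5)² + 7*(-5))) = 5/(-48) + (1*9 + 22)*(-7 + (6 + 25 - 35)) = -1/48*5 + (9 + 22)*(-7 - 4) = -5/48 + 31*(-11) = -5/48 - 341 = -16373/48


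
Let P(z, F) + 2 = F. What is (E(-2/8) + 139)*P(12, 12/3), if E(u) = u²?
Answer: 2225/8 ≈ 278.13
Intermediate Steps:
P(z, F) = -2 + F
(E(-2/8) + 139)*P(12, 12/3) = ((-2/8)² + 139)*(-2 + 12/3) = ((-2*⅛)² + 139)*(-2 + 12*(⅓)) = ((-¼)² + 139)*(-2 + 4) = (1/16 + 139)*2 = (2225/16)*2 = 2225/8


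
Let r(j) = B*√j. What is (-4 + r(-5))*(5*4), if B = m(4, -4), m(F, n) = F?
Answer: -80 + 80*I*√5 ≈ -80.0 + 178.89*I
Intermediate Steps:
B = 4
r(j) = 4*√j
(-4 + r(-5))*(5*4) = (-4 + 4*√(-5))*(5*4) = (-4 + 4*(I*√5))*20 = (-4 + 4*I*√5)*20 = -80 + 80*I*√5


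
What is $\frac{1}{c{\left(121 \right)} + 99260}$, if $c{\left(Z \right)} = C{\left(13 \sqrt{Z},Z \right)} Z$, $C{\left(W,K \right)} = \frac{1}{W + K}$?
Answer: $\frac{24}{2382251} \approx 1.0075 \cdot 10^{-5}$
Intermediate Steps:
$C{\left(W,K \right)} = \frac{1}{K + W}$
$c{\left(Z \right)} = \frac{Z}{Z + 13 \sqrt{Z}}$
$\frac{1}{c{\left(121 \right)} + 99260} = \frac{1}{\frac{121}{121 + 13 \sqrt{121}} + 99260} = \frac{1}{\frac{121}{121 + 13 \cdot 11} + 99260} = \frac{1}{\frac{121}{121 + 143} + 99260} = \frac{1}{\frac{121}{264} + 99260} = \frac{1}{121 \cdot \frac{1}{264} + 99260} = \frac{1}{\frac{11}{24} + 99260} = \frac{1}{\frac{2382251}{24}} = \frac{24}{2382251}$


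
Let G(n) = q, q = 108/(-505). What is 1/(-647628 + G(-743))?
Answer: -505/327052248 ≈ -1.5441e-6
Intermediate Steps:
q = -108/505 (q = 108*(-1/505) = -108/505 ≈ -0.21386)
G(n) = -108/505
1/(-647628 + G(-743)) = 1/(-647628 - 108/505) = 1/(-327052248/505) = -505/327052248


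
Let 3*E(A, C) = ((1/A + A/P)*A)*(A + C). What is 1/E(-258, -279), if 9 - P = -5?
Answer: -7/5958731 ≈ -1.1747e-6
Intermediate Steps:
P = 14 (P = 9 - 1*(-5) = 9 + 5 = 14)
E(A, C) = A*(A + C)*(1/A + A/14)/3 (E(A, C) = (((1/A + A/14)*A)*(A + C))/3 = ((A*(1/A + A/14))*(A + C))/3 = (A*(A + C)*(1/A + A/14))/3 = A*(A + C)*(1/A + A/14)/3)
1/E(-258, -279) = 1/((1/3)*(-258) + (1/3)*(-279) + (1/42)*(-258)**3 + (1/42)*(-279)*(-258)**2) = 1/(-86 - 93 + (1/42)*(-17173512) + (1/42)*(-279)*66564) = 1/(-86 - 93 - 2862252/7 - 3095226/7) = 1/(-5958731/7) = -7/5958731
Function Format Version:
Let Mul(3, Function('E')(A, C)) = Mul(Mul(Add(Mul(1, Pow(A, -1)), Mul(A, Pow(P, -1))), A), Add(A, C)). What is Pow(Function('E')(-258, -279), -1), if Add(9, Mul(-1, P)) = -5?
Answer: Rational(-7, 5958731) ≈ -1.1747e-6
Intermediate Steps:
P = 14 (P = Add(9, Mul(-1, -5)) = Add(9, 5) = 14)
Function('E')(A, C) = Mul(Rational(1, 3), A, Add(A, C), Add(Pow(A, -1), Mul(Rational(1, 14), A))) (Function('E')(A, C) = Mul(Rational(1, 3), Mul(Mul(Add(Mul(1, Pow(A, -1)), Mul(A, Pow(14, -1))), A), Add(A, C))) = Mul(Rational(1, 3), Mul(Mul(Add(Pow(A, -1), Mul(A, Rational(1, 14))), A), Add(A, C))) = Mul(Rational(1, 3), Mul(Mul(Add(Pow(A, -1), Mul(Rational(1, 14), A)), A), Add(A, C))) = Mul(Rational(1, 3), Mul(Mul(A, Add(Pow(A, -1), Mul(Rational(1, 14), A))), Add(A, C))) = Mul(Rational(1, 3), Mul(A, Add(A, C), Add(Pow(A, -1), Mul(Rational(1, 14), A)))) = Mul(Rational(1, 3), A, Add(A, C), Add(Pow(A, -1), Mul(Rational(1, 14), A))))
Pow(Function('E')(-258, -279), -1) = Pow(Add(Mul(Rational(1, 3), -258), Mul(Rational(1, 3), -279), Mul(Rational(1, 42), Pow(-258, 3)), Mul(Rational(1, 42), -279, Pow(-258, 2))), -1) = Pow(Add(-86, -93, Mul(Rational(1, 42), -17173512), Mul(Rational(1, 42), -279, 66564)), -1) = Pow(Add(-86, -93, Rational(-2862252, 7), Rational(-3095226, 7)), -1) = Pow(Rational(-5958731, 7), -1) = Rational(-7, 5958731)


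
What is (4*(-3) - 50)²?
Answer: 3844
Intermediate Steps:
(4*(-3) - 50)² = (-12 - 50)² = (-62)² = 3844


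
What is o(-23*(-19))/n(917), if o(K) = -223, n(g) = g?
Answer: -223/917 ≈ -0.24318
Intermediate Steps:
o(-23*(-19))/n(917) = -223/917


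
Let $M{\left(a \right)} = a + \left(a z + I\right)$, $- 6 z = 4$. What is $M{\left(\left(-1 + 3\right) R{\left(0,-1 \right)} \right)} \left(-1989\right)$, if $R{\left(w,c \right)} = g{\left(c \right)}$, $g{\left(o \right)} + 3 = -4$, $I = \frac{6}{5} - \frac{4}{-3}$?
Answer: $\frac{21216}{5} \approx 4243.2$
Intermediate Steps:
$z = - \frac{2}{3}$ ($z = \left(- \frac{1}{6}\right) 4 = - \frac{2}{3} \approx -0.66667$)
$I = \frac{38}{15}$ ($I = 6 \cdot \frac{1}{5} - - \frac{4}{3} = \frac{6}{5} + \frac{4}{3} = \frac{38}{15} \approx 2.5333$)
$g{\left(o \right)} = -7$ ($g{\left(o \right)} = -3 - 4 = -7$)
$R{\left(w,c \right)} = -7$
$M{\left(a \right)} = \frac{38}{15} + \frac{a}{3}$ ($M{\left(a \right)} = a + \left(a \left(- \frac{2}{3}\right) + \frac{38}{15}\right) = a - \left(- \frac{38}{15} + \frac{2 a}{3}\right) = \frac{38}{15} + \frac{a}{3}$)
$M{\left(\left(-1 + 3\right) R{\left(0,-1 \right)} \right)} \left(-1989\right) = \left(\frac{38}{15} + \frac{\left(-1 + 3\right) \left(-7\right)}{3}\right) \left(-1989\right) = \left(\frac{38}{15} + \frac{2 \left(-7\right)}{3}\right) \left(-1989\right) = \left(\frac{38}{15} + \frac{1}{3} \left(-14\right)\right) \left(-1989\right) = \left(\frac{38}{15} - \frac{14}{3}\right) \left(-1989\right) = \left(- \frac{32}{15}\right) \left(-1989\right) = \frac{21216}{5}$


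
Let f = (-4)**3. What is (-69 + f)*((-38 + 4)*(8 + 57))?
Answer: 293930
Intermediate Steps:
f = -64
(-69 + f)*((-38 + 4)*(8 + 57)) = (-69 - 64)*((-38 + 4)*(8 + 57)) = -(-4522)*65 = -133*(-2210) = 293930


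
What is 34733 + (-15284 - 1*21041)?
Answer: -1592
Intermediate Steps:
34733 + (-15284 - 1*21041) = 34733 + (-15284 - 21041) = 34733 - 36325 = -1592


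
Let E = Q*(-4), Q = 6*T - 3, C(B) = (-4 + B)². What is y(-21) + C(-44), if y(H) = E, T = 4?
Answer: 2220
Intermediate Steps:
Q = 21 (Q = 6*4 - 3 = 24 - 3 = 21)
E = -84 (E = 21*(-4) = -84)
y(H) = -84
y(-21) + C(-44) = -84 + (-4 - 44)² = -84 + (-48)² = -84 + 2304 = 2220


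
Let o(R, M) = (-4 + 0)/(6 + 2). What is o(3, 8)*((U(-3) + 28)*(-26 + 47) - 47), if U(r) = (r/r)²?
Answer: -281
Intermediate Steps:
U(r) = 1 (U(r) = 1² = 1)
o(R, M) = -½ (o(R, M) = -4/8 = -4*⅛ = -½)
o(3, 8)*((U(-3) + 28)*(-26 + 47) - 47) = -((1 + 28)*(-26 + 47) - 47)/2 = -(29*21 - 47)/2 = -(609 - 47)/2 = -½*562 = -281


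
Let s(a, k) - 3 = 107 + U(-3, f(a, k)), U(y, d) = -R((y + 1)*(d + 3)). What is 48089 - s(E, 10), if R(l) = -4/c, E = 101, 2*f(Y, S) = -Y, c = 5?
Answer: 239891/5 ≈ 47978.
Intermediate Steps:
f(Y, S) = -Y/2 (f(Y, S) = (-Y)/2 = -Y/2)
R(l) = -4/5
U(y, d) = 4/5 (U(y, d) = -1*(-4/5) = 4/5)
s(a, k) = 554/5 (s(a, k) = 3 + (107 + 4/5) = 3 + 539/5 = 554/5)
48089 - s(E, 10) = 48089 - 1*554/5 = 48089 - 554/5 = 239891/5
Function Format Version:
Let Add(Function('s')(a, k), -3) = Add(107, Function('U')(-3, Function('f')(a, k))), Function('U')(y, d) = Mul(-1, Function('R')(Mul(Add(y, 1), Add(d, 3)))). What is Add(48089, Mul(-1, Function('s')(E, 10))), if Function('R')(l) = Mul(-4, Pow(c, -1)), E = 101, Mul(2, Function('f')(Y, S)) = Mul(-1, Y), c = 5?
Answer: Rational(239891, 5) ≈ 47978.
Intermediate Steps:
Function('f')(Y, S) = Mul(Rational(-1, 2), Y) (Function('f')(Y, S) = Mul(Rational(1, 2), Mul(-1, Y)) = Mul(Rational(-1, 2), Y))
Function('R')(l) = Rational(-4, 5) (Function('R')(l) = Mul(-4, Pow(5, -1)) = Mul(-4, Rational(1, 5)) = Rational(-4, 5))
Function('U')(y, d) = Rational(4, 5) (Function('U')(y, d) = Mul(-1, Rational(-4, 5)) = Rational(4, 5))
Function('s')(a, k) = Rational(554, 5) (Function('s')(a, k) = Add(3, Add(107, Rational(4, 5))) = Add(3, Rational(539, 5)) = Rational(554, 5))
Add(48089, Mul(-1, Function('s')(E, 10))) = Add(48089, Mul(-1, Rational(554, 5))) = Add(48089, Rational(-554, 5)) = Rational(239891, 5)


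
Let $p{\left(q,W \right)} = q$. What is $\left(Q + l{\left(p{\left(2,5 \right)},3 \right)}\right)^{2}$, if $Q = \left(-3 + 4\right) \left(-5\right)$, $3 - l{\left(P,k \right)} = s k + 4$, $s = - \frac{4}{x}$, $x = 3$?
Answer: $4$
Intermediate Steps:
$s = - \frac{4}{3} \approx -1.3333$
$l{\left(P,k \right)} = -1 + \frac{4 k}{3}$ ($l{\left(P,k \right)} = 3 - \left(- \frac{4 k}{3} + 4\right) = 3 - \left(4 - \frac{4 k}{3}\right) = 3 + \left(-4 + \frac{4 k}{3}\right) = -1 + \frac{4 k}{3}$)
$Q = -5$ ($Q = 1 \left(-5\right) = -5$)
$\left(Q + l{\left(p{\left(2,5 \right)},3 \right)}\right)^{2} = \left(-5 + \left(-1 + \frac{4}{3} \cdot 3\right)\right)^{2} = \left(-5 + \left(-1 + 4\right)\right)^{2} = \left(-5 + 3\right)^{2} = \left(-2\right)^{2} = 4$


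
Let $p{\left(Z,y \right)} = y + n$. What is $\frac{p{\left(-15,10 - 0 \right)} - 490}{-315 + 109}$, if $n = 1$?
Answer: $\frac{479}{206} \approx 2.3252$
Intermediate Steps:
$p{\left(Z,y \right)} = 1 + y$ ($p{\left(Z,y \right)} = y + 1 = 1 + y$)
$\frac{p{\left(-15,10 - 0 \right)} - 490}{-315 + 109} = \frac{\left(1 + \left(10 - 0\right)\right) - 490}{-315 + 109} = \frac{\left(1 + \left(10 + 0\right)\right) - 490}{-206} = \left(\left(1 + 10\right) - 490\right) \left(- \frac{1}{206}\right) = \left(11 - 490\right) \left(- \frac{1}{206}\right) = \left(-479\right) \left(- \frac{1}{206}\right) = \frac{479}{206}$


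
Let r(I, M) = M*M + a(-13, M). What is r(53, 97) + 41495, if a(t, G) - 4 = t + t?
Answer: 50882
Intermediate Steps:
a(t, G) = 4 + 2*t (a(t, G) = 4 + (t + t) = 4 + 2*t)
r(I, M) = -22 + M² (r(I, M) = M*M + (4 + 2*(-13)) = M² + (4 - 26) = M² - 22 = -22 + M²)
r(53, 97) + 41495 = (-22 + 97²) + 41495 = (-22 + 9409) + 41495 = 9387 + 41495 = 50882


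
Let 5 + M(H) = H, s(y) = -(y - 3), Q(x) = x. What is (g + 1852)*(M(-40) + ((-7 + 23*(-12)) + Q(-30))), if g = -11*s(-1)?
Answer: -647264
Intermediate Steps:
s(y) = 3 - y (s(y) = -(-3 + y) = 3 - y)
M(H) = -5 + H
g = -44 (g = -11*(3 - 1*(-1)) = -11*(3 + 1) = -11*4 = -44)
(g + 1852)*(M(-40) + ((-7 + 23*(-12)) + Q(-30))) = (-44 + 1852)*((-5 - 40) + ((-7 + 23*(-12)) - 30)) = 1808*(-45 + ((-7 - 276) - 30)) = 1808*(-45 + (-283 - 30)) = 1808*(-45 - 313) = 1808*(-358) = -647264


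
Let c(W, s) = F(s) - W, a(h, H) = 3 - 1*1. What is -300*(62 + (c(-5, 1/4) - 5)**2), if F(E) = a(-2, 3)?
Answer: -19800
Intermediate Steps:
a(h, H) = 2 (a(h, H) = 3 - 1 = 2)
F(E) = 2
c(W, s) = 2 - W
-300*(62 + (c(-5, 1/4) - 5)**2) = -300*(62 + ((2 - 1*(-5)) - 5)**2) = -300*(62 + ((2 + 5) - 5)**2) = -300*(62 + (7 - 5)**2) = -300*(62 + 2**2) = -300*(62 + 4) = -300*66 = -19800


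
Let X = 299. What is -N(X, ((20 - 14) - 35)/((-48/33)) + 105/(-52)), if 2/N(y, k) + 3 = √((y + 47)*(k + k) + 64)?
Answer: -104/215877 - 4*√936143/215877 ≈ -0.018409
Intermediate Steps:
N(y, k) = 2/(-3 + √(64 + 2*k*(47 + y))) (N(y, k) = 2/(-3 + √((y + 47)*(k + k) + 64)) = 2/(-3 + √((47 + y)*(2*k) + 64)) = 2/(-3 + √(2*k*(47 + y) + 64)) = 2/(-3 + √(64 + 2*k*(47 + y))))
-N(X, ((20 - 14) - 35)/((-48/33)) + 105/(-52)) = -2/(-3 + √2*√(32 + 47*(((20 - 14) - 35)/((-48/33)) + 105/(-52)) + (((20 - 14) - 35)/((-48/33)) + 105/(-52))*299)) = -2/(-3 + √2*√(32 + 47*((6 - 35)/((-48*1/33)) + 105*(-1/52)) + ((6 - 35)/((-48*1/33)) + 105*(-1/52))*299)) = -2/(-3 + √2*√(32 + 47*(-29/(-16/11) - 105/52) + (-29/(-16/11) - 105/52)*299)) = -2/(-3 + √2*√(32 + 47*(-29*(-11/16) - 105/52) + (-29*(-11/16) - 105/52)*299)) = -2/(-3 + √2*√(32 + 47*(319/16 - 105/52) + (319/16 - 105/52)*299)) = -2/(-3 + √2*√(32 + 47*(3727/208) + (3727/208)*299)) = -2/(-3 + √2*√(32 + 175169/208 + 85721/16)) = -2/(-3 + √2*√(648099/104)) = -2/(-3 + √2*(3*√1872286/52)) = -2/(-3 + 3*√936143/26)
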